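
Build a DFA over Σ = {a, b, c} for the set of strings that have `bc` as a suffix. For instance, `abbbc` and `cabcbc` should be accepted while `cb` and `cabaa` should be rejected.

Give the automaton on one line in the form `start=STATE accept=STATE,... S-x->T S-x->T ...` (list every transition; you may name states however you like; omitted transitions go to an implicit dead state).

Remember how much of `bc` the current input suffix matches. State q0 means no match yet; q1 means the last symbol is `b`; q2 means the last 2 symbols are `bc`. Only q2 accepts. On a mismatch, fall back to the longest proper suffix that is still a prefix of `bc`.
3 states suffice.
        a   b   c  
>  q0   q0  q1  q0 
   q1   q0  q1  q2 
 * q2   q0  q1  q0 
(> = start, * = accepting)

start=q0 accept=q2 q0-a->q0 q0-b->q1 q0-c->q0 q1-a->q0 q1-b->q1 q1-c->q2 q2-a->q0 q2-b->q1 q2-c->q0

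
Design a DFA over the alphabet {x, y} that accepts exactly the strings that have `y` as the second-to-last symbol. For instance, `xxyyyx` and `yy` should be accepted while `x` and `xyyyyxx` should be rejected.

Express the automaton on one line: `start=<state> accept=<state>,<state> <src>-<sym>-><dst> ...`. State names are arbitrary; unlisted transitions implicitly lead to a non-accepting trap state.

A DFA must remember the last 2 symbols (since which symbol is second-to-last isn't known until the input ends). Use one state per possible window of the last ≤2 symbols; accept from those whose window starts with `y`.
7 states suffice.
        x   y  
>  S0   S1  S2 
   S1   S3  S4 
   S2   S5  S6 
   S3   S3  S4 
   S4   S5  S6 
 * S5   S3  S4 
 * S6   S5  S6 
(> = start, * = accepting)

start=S0 accept=S5,S6 S0-x->S1 S0-y->S2 S1-x->S3 S1-y->S4 S2-x->S5 S2-y->S6 S3-x->S3 S3-y->S4 S4-x->S5 S4-y->S6 S5-x->S3 S5-y->S4 S6-x->S5 S6-y->S6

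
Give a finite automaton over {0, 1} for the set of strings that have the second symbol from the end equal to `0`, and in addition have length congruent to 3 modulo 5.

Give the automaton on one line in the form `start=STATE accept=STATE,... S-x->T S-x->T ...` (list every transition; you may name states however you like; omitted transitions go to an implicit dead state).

Handle the two conditions separately and then intersect. One (7 states) tracks the last 2 symbols read; the other (5 states) tracks the input length modulo 5. Each combined state is a pair, one component from each; accept when both components accept.
With 23 states:
          0    1  
>  q0     q1   q2 
   q1     q3   q4 
   q2     q5   q6 
   q3     q7   q8 
   q4     q9  q10 
   q5     q7   q8 
   q6     q9  q10 
 * q7    q11  q12 
 * q8    q13  q14 
   q9    q11  q12 
   q10   q13  q14 
   q11   q15  q16 
   q12   q17  q18 
   q13   q15  q16 
   q14   q17  q18 
   q15   q19  q20 
   q16   q21  q22 
   q17   q19  q20 
   q18   q21  q22 
   q19    q3   q4 
   q20    q5   q6 
   q21    q3   q4 
   q22    q5   q6 
(> = start, * = accepting)

start=q0 accept=q7,q8 q0-0->q1 q0-1->q2 q1-0->q3 q1-1->q4 q2-0->q5 q2-1->q6 q3-0->q7 q3-1->q8 q4-0->q9 q4-1->q10 q5-0->q7 q5-1->q8 q6-0->q9 q6-1->q10 q7-0->q11 q7-1->q12 q8-0->q13 q8-1->q14 q9-0->q11 q9-1->q12 q10-0->q13 q10-1->q14 q11-0->q15 q11-1->q16 q12-0->q17 q12-1->q18 q13-0->q15 q13-1->q16 q14-0->q17 q14-1->q18 q15-0->q19 q15-1->q20 q16-0->q21 q16-1->q22 q17-0->q19 q17-1->q20 q18-0->q21 q18-1->q22 q19-0->q3 q19-1->q4 q20-0->q5 q20-1->q6 q21-0->q3 q21-1->q4 q22-0->q5 q22-1->q6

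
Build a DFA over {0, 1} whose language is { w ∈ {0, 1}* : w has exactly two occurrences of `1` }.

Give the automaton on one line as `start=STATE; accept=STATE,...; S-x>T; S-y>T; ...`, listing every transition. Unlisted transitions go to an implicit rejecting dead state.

start=S0; accept=S2; S0-0>S0; S0-1>S1; S1-0>S1; S1-1>S2; S2-0>S2; S2-1>S3; S3-0>S3; S3-1>S3

Only the number of `1`s matters, and only up to 3. Make a chain S0 → S1 → S2 → S3 advanced by each `1` (with S3 absorbing); every other symbol self-loops. The accepting set is {S2}.
        0   1  
>  S0   S0  S1 
   S1   S1  S2 
 * S2   S2  S3 
   S3   S3  S3 
(> = start, * = accepting)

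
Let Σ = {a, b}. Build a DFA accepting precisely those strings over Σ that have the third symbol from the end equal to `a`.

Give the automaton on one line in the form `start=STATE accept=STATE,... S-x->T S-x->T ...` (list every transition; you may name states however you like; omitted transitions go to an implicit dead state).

A DFA must remember the last 3 symbols (since which symbol is third-to-last isn't known until the input ends). Use one state per possible window of the last ≤3 symbols; accept from those whose window starts with `a`.
15 states suffice.
          a    b  
>  q0     q1   q2 
   q1     q3   q4 
   q2     q5   q6 
   q3     q7   q8 
   q4     q9  q10 
   q5    q11  q12 
   q6    q13  q14 
 * q7     q7   q8 
 * q8     q9  q10 
 * q9    q11  q12 
 * q10   q13  q14 
   q11    q7   q8 
   q12    q9  q10 
   q13   q11  q12 
   q14   q13  q14 
(> = start, * = accepting)

start=q0 accept=q7,q8,q9,q10 q0-a->q1 q0-b->q2 q1-a->q3 q1-b->q4 q2-a->q5 q2-b->q6 q3-a->q7 q3-b->q8 q4-a->q9 q4-b->q10 q5-a->q11 q5-b->q12 q6-a->q13 q6-b->q14 q7-a->q7 q7-b->q8 q8-a->q9 q8-b->q10 q9-a->q11 q9-b->q12 q10-a->q13 q10-b->q14 q11-a->q7 q11-b->q8 q12-a->q9 q12-b->q10 q13-a->q11 q13-b->q12 q14-a->q13 q14-b->q14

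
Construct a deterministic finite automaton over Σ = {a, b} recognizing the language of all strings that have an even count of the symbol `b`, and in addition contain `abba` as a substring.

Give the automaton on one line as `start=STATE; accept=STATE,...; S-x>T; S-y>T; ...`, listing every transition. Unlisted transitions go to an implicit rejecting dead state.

Handle the two conditions separately and then intersect. The first has 2 states tracking the count of `b`s modulo 2; the second has 5 states tracking whether and how much of `abba` has been seen. A product state is a pair (one from each), accepting exactly when both do.
        a   b  
>  s0   s1  s2 
   s1   s1  s3 
   s2   s4  s0 
   s3   s4  s5 
   s4   s4  s6 
   s5   s7  s2 
   s6   s1  s8 
 * s7   s7  s9 
   s8   s9  s0 
   s9   s9  s7 
(> = start, * = accepting)

start=s0; accept=s7; s0-a>s1; s0-b>s2; s1-a>s1; s1-b>s3; s2-a>s4; s2-b>s0; s3-a>s4; s3-b>s5; s4-a>s4; s4-b>s6; s5-a>s7; s5-b>s2; s6-a>s1; s6-b>s8; s7-a>s7; s7-b>s9; s8-a>s9; s8-b>s0; s9-a>s9; s9-b>s7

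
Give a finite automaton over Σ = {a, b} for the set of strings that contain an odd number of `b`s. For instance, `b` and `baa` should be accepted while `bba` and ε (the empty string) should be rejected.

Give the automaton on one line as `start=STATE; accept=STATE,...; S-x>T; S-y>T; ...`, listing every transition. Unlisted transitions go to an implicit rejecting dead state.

start=q0; accept=q1; q0-a>q0; q0-b>q1; q1-a>q1; q1-b>q0

The only thing that matters is how many `b`s have appeared, reduced mod 2. Use one state per residue: q0 for 0, …, q1 for 1. Reading `b` moves to the next residue; anything else stays put. q1 is accepting.
2 states suffice.
        a   b  
>  q0   q0  q1 
 * q1   q1  q0 
(> = start, * = accepting)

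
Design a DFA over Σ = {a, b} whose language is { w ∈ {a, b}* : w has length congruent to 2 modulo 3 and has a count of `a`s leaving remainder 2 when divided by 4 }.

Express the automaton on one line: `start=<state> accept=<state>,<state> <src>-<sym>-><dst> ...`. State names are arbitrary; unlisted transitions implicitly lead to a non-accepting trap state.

start=S0 accept=S3 S0-a->S1 S0-b->S2 S1-a->S3 S1-b->S4 S2-a->S4 S2-b->S5 S3-a->S6 S3-b->S7 S4-a->S7 S4-b->S8 S5-a->S8 S5-b->S0 S6-a->S2 S6-b->S9 S7-a->S9 S7-b->S10 S8-a->S10 S8-b->S1 S9-a->S5 S9-b->S11 S10-a->S11 S10-b->S3 S11-a->S0 S11-b->S6

Build one automaton per condition and run them in lockstep. The first has 3 states tracking the input length modulo 3; the second has 4 states tracking the count of `a`s modulo 4. A product state is a pair (one from each), accepting exactly when both do.
12 states suffice.
          a    b  
>  S0     S1   S2 
   S1     S3   S4 
   S2     S4   S5 
 * S3     S6   S7 
   S4     S7   S8 
   S5     S8   S0 
   S6     S2   S9 
   S7     S9  S10 
   S8    S10   S1 
   S9     S5  S11 
   S10   S11   S3 
   S11    S0   S6 
(> = start, * = accepting)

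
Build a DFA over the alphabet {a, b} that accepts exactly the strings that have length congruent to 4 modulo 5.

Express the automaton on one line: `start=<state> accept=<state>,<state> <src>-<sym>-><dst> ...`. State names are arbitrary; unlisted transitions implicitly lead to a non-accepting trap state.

start=q0 accept=q4 q0-a->q1 q0-b->q1 q1-a->q2 q1-b->q2 q2-a->q3 q2-b->q3 q3-a->q4 q3-b->q4 q4-a->q0 q4-b->q0

Only the length mod 5 matters, so use a 5-cycle: from any state, every input symbol moves to the next state, wrapping q4 back to q0. Mark q4 accepting.
A 5-state machine:
        a   b  
>  q0   q1  q1 
   q1   q2  q2 
   q2   q3  q3 
   q3   q4  q4 
 * q4   q0  q0 
(> = start, * = accepting)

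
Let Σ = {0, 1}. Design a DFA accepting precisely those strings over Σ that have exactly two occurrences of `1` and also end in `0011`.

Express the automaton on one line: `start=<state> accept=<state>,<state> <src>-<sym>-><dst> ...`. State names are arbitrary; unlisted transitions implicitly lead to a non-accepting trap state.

Handle the two conditions separately and then intersect. The first has 4 states tracking the count of `1`s, saturating at 3; the second has 5 states tracking how much of the suffix `0011` has currently been matched. A product state is a pair (one from each), accepting exactly when both do. Equivalent product states are then merged.
With 6 states:
        0   1  
>  S0   S1  S2 
   S1   S3  S2 
   S2   S2  S2 
   S3   S3  S4 
   S4   S2  S5 
 * S5   S2  S2 
(> = start, * = accepting)

start=S0 accept=S5 S0-0->S1 S0-1->S2 S1-0->S3 S1-1->S2 S2-0->S2 S2-1->S2 S3-0->S3 S3-1->S4 S4-0->S2 S4-1->S5 S5-0->S2 S5-1->S2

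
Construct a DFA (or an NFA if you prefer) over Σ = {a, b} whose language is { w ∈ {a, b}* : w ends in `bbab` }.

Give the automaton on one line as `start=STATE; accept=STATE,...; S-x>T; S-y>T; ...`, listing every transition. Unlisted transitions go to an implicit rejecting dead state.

start=s0; accept=s4; s0-a>s0; s0-b>s1; s1-a>s0; s1-b>s2; s2-a>s3; s2-b>s2; s3-a>s0; s3-b>s4; s4-a>s0; s4-b>s2

Let each state record the length of the longest suffix of the input read so far that is also a prefix of `bbab`. s1 means the last symbol is `b`; s2 means the last 2 symbols are `bb`; s3 means the last 3 symbols are `bba`; s4 means the last 4 symbols are `bbab`. Accept only at s4, where the string currently ends in `bbab`.
5 states suffice.
        a   b  
>  s0   s0  s1 
   s1   s0  s2 
   s2   s3  s2 
   s3   s0  s4 
 * s4   s0  s2 
(> = start, * = accepting)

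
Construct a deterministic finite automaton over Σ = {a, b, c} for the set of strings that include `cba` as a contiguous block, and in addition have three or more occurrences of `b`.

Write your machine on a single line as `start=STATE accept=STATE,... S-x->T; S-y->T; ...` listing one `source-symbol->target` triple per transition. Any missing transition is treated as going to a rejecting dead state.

start=q0; accept=q11; q0-a->q0; q0-b->q1; q0-c->q2; q1-a->q1; q1-b->q3; q1-c->q4; q2-a->q0; q2-b->q5; q2-c->q2; q3-a->q3; q3-b->q3; q3-c->q6; q4-a->q1; q4-b->q7; q4-c->q4; q5-a->q8; q5-b->q3; q5-c->q4; q6-a->q3; q6-b->q9; q6-c->q6; q7-a->q10; q7-b->q3; q7-c->q6; q8-a->q8; q8-b->q10; q8-c->q8; q9-a->q11; q9-b->q3; q9-c->q6; q10-a->q10; q10-b->q11; q10-c->q10; q11-a->q11; q11-b->q11; q11-c->q11

Run two small machines in parallel and take their product. The first has 4 states tracking whether and how much of `cba` has been seen; the second has 5 states tracking the count of `b`s, saturating at 4. A product state is a pair (one from each), accepting exactly when both do. After merging equivalent states the machine shrinks.
          a    b    c  
>  q0     q0   q1   q2 
   q1     q1   q3   q4 
   q2     q0   q5   q2 
   q3     q3   q3   q6 
   q4     q1   q7   q4 
   q5     q8   q3   q4 
   q6     q3   q9   q6 
   q7    q10   q3   q6 
   q8     q8  q10   q8 
   q9    q11   q3   q6 
   q10   q10  q11  q10 
 * q11   q11  q11  q11 
(> = start, * = accepting)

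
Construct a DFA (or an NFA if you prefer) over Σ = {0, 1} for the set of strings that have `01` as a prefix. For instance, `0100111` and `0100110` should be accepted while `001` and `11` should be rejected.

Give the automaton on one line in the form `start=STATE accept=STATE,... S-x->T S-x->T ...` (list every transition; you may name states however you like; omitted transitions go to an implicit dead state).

start=A accept=C A-0->B A-1->D B-0->D B-1->C C-0->C C-1->C D-0->D D-1->D

Check the first 2 symbols one by one: A through B record how many have matched `01` so far; any wrong symbol goes to the dead state D. After all 2 match we enter the accepting sink C.
4 states suffice.
       0  1 
>  A   B  D 
   B   D  C 
 * C   C  C 
   D   D  D 
(> = start, * = accepting)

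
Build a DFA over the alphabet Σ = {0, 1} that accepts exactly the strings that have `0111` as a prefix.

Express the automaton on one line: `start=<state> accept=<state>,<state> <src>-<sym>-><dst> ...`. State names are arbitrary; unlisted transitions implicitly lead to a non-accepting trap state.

start=q0 accept=q4 q0-0->q1 q0-1->q5 q1-0->q5 q1-1->q2 q2-0->q5 q2-1->q3 q3-0->q5 q3-1->q4 q4-0->q4 q4-1->q4 q5-0->q5 q5-1->q5

Check the first 4 symbols one by one: q0 through q3 record how many have matched `0111` so far; any wrong symbol goes to the dead state q5. After all 4 match we enter the accepting sink q4.
        0   1  
>  q0   q1  q5 
   q1   q5  q2 
   q2   q5  q3 
   q3   q5  q4 
 * q4   q4  q4 
   q5   q5  q5 
(> = start, * = accepting)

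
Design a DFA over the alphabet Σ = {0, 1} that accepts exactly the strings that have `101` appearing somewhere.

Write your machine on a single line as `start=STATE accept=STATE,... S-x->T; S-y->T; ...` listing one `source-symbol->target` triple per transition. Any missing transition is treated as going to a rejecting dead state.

start=S0; accept=S3; S0-0->S0; S0-1->S1; S1-0->S2; S1-1->S1; S2-0->S0; S2-1->S3; S3-0->S3; S3-1->S3

States S0..S2 record the length of the longest prefix of `101` that matches the current input suffix. Reaching S3 means `101` has been seen, and we stay there forever. Accept from S3.
A 4-state machine:
        0   1  
>  S0   S0  S1 
   S1   S2  S1 
   S2   S0  S3 
 * S3   S3  S3 
(> = start, * = accepting)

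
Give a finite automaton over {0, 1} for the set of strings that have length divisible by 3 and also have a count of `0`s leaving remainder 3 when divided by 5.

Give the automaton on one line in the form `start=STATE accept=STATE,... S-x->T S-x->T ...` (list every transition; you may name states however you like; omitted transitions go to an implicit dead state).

start=q0 accept=q6 q0-0->q1 q0-1->q2 q1-0->q3 q1-1->q4 q2-0->q4 q2-1->q5 q3-0->q6 q3-1->q7 q4-0->q7 q4-1->q8 q5-0->q8 q5-1->q0 q6-0->q9 q6-1->q10 q7-0->q10 q7-1->q11 q8-0->q11 q8-1->q1 q9-0->q5 q9-1->q12 q10-0->q12 q10-1->q13 q11-0->q13 q11-1->q3 q12-0->q0 q12-1->q14 q13-0->q14 q13-1->q6 q14-0->q2 q14-1->q9

Build one automaton per condition and run them in lockstep. One (3 states) tracks the input length modulo 3; the other (5 states) tracks the count of `0`s modulo 5. Each combined state is a pair, one component from each; accept when both components accept.
With 15 states:
          0    1  
>  q0     q1   q2 
   q1     q3   q4 
   q2     q4   q5 
   q3     q6   q7 
   q4     q7   q8 
   q5     q8   q0 
 * q6     q9  q10 
   q7    q10  q11 
   q8    q11   q1 
   q9     q5  q12 
   q10   q12  q13 
   q11   q13   q3 
   q12    q0  q14 
   q13   q14   q6 
   q14    q2   q9 
(> = start, * = accepting)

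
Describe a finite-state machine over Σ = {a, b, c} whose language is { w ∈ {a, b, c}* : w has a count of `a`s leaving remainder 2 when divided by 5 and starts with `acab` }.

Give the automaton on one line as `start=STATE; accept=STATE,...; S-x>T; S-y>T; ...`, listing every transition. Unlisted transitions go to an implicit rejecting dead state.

Handle the two conditions separately and then intersect. One (5 states) tracks the count of `a`s modulo 5; the other (6 states) tracks whether the input so far still matches the prefix `acab`. Each combined state is a pair, one component from each; accept when both components accept. After merging equivalent states the machine shrinks.
A 10-state machine:
        a   b   c  
>  q0   q1  q2  q2 
   q1   q2  q2  q3 
   q2   q2  q2  q2 
   q3   q4  q2  q2 
   q4   q2  q5  q2 
 * q5   q6  q5  q5 
   q6   q7  q6  q6 
   q7   q8  q7  q7 
   q8   q9  q8  q8 
   q9   q5  q9  q9 
(> = start, * = accepting)

start=q0; accept=q5; q0-a>q1; q0-b>q2; q0-c>q2; q1-a>q2; q1-b>q2; q1-c>q3; q2-a>q2; q2-b>q2; q2-c>q2; q3-a>q4; q3-b>q2; q3-c>q2; q4-a>q2; q4-b>q5; q4-c>q2; q5-a>q6; q5-b>q5; q5-c>q5; q6-a>q7; q6-b>q6; q6-c>q6; q7-a>q8; q7-b>q7; q7-c>q7; q8-a>q9; q8-b>q8; q8-c>q8; q9-a>q5; q9-b>q9; q9-c>q9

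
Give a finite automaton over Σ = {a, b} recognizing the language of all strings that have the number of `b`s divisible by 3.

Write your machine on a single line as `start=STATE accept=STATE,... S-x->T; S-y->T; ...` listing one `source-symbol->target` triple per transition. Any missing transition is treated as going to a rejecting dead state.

The only thing that matters is how many `b`s have appeared, reduced mod 3. Use one state per residue: s0 for 0, …, s2 for 2. Reading `b` moves to the next residue; anything else stays put. s0 is accepting.
        a   b  
>* s0   s0  s1 
   s1   s1  s2 
   s2   s2  s0 
(> = start, * = accepting)

start=s0; accept=s0; s0-a->s0; s0-b->s1; s1-a->s1; s1-b->s2; s2-a->s2; s2-b->s0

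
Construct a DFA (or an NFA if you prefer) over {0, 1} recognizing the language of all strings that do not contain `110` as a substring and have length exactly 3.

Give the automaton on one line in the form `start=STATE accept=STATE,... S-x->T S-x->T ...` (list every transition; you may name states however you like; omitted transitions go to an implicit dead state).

Run two small machines in parallel and take their product. The first has 4 states tracking partial matches of the forbidden pattern `110`; the second has 5 states tracking the input length, saturating at 4. A product state is a pair (one from each), accepting exactly when both do. After merging equivalent states the machine shrinks.
With 7 states:
        0   1  
>  S0   S1  S2 
   S1   S3  S3 
   S2   S3  S4 
   S3   S5  S5 
   S4   S6  S5 
 * S5   S6  S6 
   S6   S6  S6 
(> = start, * = accepting)

start=S0 accept=S5 S0-0->S1 S0-1->S2 S1-0->S3 S1-1->S3 S2-0->S3 S2-1->S4 S3-0->S5 S3-1->S5 S4-0->S6 S4-1->S5 S5-0->S6 S5-1->S6 S6-0->S6 S6-1->S6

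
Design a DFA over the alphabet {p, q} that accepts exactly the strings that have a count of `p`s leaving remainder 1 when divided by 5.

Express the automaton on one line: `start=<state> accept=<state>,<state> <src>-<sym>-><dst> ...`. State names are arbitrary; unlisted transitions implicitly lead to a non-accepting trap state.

start=A accept=B A-p->B A-q->A B-p->C B-q->B C-p->D C-q->C D-p->E D-q->D E-p->A E-q->E

Keep the running count of `p`s modulo 5: each `p` advances along the cycle A → B → C → D → E → A while other symbols loop. Accept at B.
With 5 states:
       p  q 
>  A   B  A 
 * B   C  B 
   C   D  C 
   D   E  D 
   E   A  E 
(> = start, * = accepting)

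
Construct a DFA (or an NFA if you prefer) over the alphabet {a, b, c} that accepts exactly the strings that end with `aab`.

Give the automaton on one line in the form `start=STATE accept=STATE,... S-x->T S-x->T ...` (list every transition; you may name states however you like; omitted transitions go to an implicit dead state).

Remember how much of `aab` the current input suffix matches. State q0 means no match yet; q1 means the last symbol is `a`; q2 means the last 2 symbols are `aa`; q3 means the last 3 symbols are `aab`. Only q3 accepts. On a mismatch, fall back to the longest proper suffix that is still a prefix of `aab`.
With 4 states:
        a   b   c  
>  q0   q1  q0  q0 
   q1   q2  q0  q0 
   q2   q2  q3  q0 
 * q3   q1  q0  q0 
(> = start, * = accepting)

start=q0 accept=q3 q0-a->q1 q0-b->q0 q0-c->q0 q1-a->q2 q1-b->q0 q1-c->q0 q2-a->q2 q2-b->q3 q2-c->q0 q3-a->q1 q3-b->q0 q3-c->q0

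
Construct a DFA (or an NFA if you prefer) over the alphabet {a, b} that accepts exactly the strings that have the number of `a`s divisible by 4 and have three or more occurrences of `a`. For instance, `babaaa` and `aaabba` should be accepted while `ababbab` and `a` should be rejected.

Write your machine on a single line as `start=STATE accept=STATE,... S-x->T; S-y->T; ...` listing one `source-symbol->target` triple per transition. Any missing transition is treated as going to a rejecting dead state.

Handle the two conditions separately and then intersect. One (4 states) tracks the count of `a`s modulo 4; the other (5 states) tracks the count of `a`s, saturating at 4. Each combined state is a pair, one component from each; accept when both components accept. Minimizing collapses redundant product states.
A 5-state machine:
        a   b  
>  s0   s1  s0 
   s1   s2  s1 
   s2   s3  s2 
   s3   s4  s3 
 * s4   s1  s4 
(> = start, * = accepting)

start=s0; accept=s4; s0-a->s1; s0-b->s0; s1-a->s2; s1-b->s1; s2-a->s3; s2-b->s2; s3-a->s4; s3-b->s3; s4-a->s1; s4-b->s4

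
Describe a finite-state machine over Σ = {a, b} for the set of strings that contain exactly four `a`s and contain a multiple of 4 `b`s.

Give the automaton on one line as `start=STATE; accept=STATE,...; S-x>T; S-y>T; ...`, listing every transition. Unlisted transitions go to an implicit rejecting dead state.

Run two small machines in parallel and take their product. One (6 states) tracks the count of `a`s, saturating at 5; the other (4 states) tracks the count of `b`s modulo 4. Each combined state is a pair, one component from each; accept when both components accept.
24 states suffice.
          a    b  
>  s0     s1   s2 
   s1     s3   s4 
   s2     s4   s5 
   s3     s6   s7 
   s4     s7   s8 
   s5     s8   s9 
   s6    s10  s11 
   s7    s11  s12 
   s8    s12  s13 
   s9    s13   s0 
 * s10   s14  s15 
   s11   s15  s16 
   s12   s16  s17 
   s13   s17   s1 
   s14   s14  s18 
   s15   s18  s19 
   s16   s19  s20 
   s17   s20   s3 
   s18   s18  s21 
   s19   s21  s22 
   s20   s22   s6 
   s21   s21  s23 
   s22   s23  s10 
   s23   s23  s14 
(> = start, * = accepting)

start=s0; accept=s10; s0-a>s1; s0-b>s2; s1-a>s3; s1-b>s4; s2-a>s4; s2-b>s5; s3-a>s6; s3-b>s7; s4-a>s7; s4-b>s8; s5-a>s8; s5-b>s9; s6-a>s10; s6-b>s11; s7-a>s11; s7-b>s12; s8-a>s12; s8-b>s13; s9-a>s13; s9-b>s0; s10-a>s14; s10-b>s15; s11-a>s15; s11-b>s16; s12-a>s16; s12-b>s17; s13-a>s17; s13-b>s1; s14-a>s14; s14-b>s18; s15-a>s18; s15-b>s19; s16-a>s19; s16-b>s20; s17-a>s20; s17-b>s3; s18-a>s18; s18-b>s21; s19-a>s21; s19-b>s22; s20-a>s22; s20-b>s6; s21-a>s21; s21-b>s23; s22-a>s23; s22-b>s10; s23-a>s23; s23-b>s14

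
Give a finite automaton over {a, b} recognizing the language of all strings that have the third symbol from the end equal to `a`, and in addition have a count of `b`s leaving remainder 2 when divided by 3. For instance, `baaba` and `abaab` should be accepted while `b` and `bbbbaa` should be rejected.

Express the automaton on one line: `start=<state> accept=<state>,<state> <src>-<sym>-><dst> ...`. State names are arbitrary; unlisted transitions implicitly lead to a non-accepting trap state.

Build one automaton per condition and run them in lockstep. The first has 15 states tracking the last 3 symbols read; the second has 3 states tracking the count of `b`s modulo 3. A product state is a pair (one from each), accepting exactly when both do. Minimizing collapses redundant product states.
          a    b  
>  S0     S1   S2 
   S1     S1   S3 
   S2     S4   S5 
   S3     S4   S6 
   S4     S7   S8 
   S5     S9   S0 
 * S6     S9   S0 
   S7     S7  S10 
   S8    S11   S0 
   S9    S12   S0 
 * S10   S11   S0 
 * S11   S12   S0 
   S12   S13   S0 
 * S13   S13   S0 
(> = start, * = accepting)

start=S0 accept=S6,S10,S11,S13 S0-a->S1 S0-b->S2 S1-a->S1 S1-b->S3 S2-a->S4 S2-b->S5 S3-a->S4 S3-b->S6 S4-a->S7 S4-b->S8 S5-a->S9 S5-b->S0 S6-a->S9 S6-b->S0 S7-a->S7 S7-b->S10 S8-a->S11 S8-b->S0 S9-a->S12 S9-b->S0 S10-a->S11 S10-b->S0 S11-a->S12 S11-b->S0 S12-a->S13 S12-b->S0 S13-a->S13 S13-b->S0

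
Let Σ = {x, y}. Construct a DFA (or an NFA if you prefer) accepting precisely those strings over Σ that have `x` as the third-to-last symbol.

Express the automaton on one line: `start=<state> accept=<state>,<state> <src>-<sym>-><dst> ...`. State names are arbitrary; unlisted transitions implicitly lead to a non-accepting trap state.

Because acceptance depends on a position counted from the end, the machine has to buffer the most recent 3 symbols. Make each state the string of the last up-to-3 symbols read; on input `x` shift the window left and append `x`. Accept when the buffered window has length 3 and begins with `x`.
A 15-state machine:
          x    y  
>  s0     s1   s2 
   s1     s3   s4 
   s2     s5   s6 
   s3     s7   s8 
   s4     s9  s10 
   s5    s11  s12 
   s6    s13  s14 
 * s7     s7   s8 
 * s8     s9  s10 
 * s9    s11  s12 
 * s10   s13  s14 
   s11    s7   s8 
   s12    s9  s10 
   s13   s11  s12 
   s14   s13  s14 
(> = start, * = accepting)

start=s0 accept=s7,s8,s9,s10 s0-x->s1 s0-y->s2 s1-x->s3 s1-y->s4 s2-x->s5 s2-y->s6 s3-x->s7 s3-y->s8 s4-x->s9 s4-y->s10 s5-x->s11 s5-y->s12 s6-x->s13 s6-y->s14 s7-x->s7 s7-y->s8 s8-x->s9 s8-y->s10 s9-x->s11 s9-y->s12 s10-x->s13 s10-y->s14 s11-x->s7 s11-y->s8 s12-x->s9 s12-y->s10 s13-x->s11 s13-y->s12 s14-x->s13 s14-y->s14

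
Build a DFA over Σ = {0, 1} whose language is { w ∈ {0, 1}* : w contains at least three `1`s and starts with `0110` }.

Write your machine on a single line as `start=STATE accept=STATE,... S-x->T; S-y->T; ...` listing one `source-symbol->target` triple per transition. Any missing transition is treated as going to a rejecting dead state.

Run two small machines in parallel and take their product. The first has 5 states tracking the count of `1`s, saturating at 4; the second has 6 states tracking whether the input so far still matches the prefix `0110`. A product state is a pair (one from each), accepting exactly when both do.
With 12 states:
       0  1 
>  A   B  C 
   B   D  E 
   C   C  F 
   D   D  C 
   E   C  G 
   F   F  H 
   G   I  H 
   H   H  J 
   I   I  K 
   J   J  J 
 * K   K  L 
 * L   L  L 
(> = start, * = accepting)

start=A; accept=K,L; A-0->B; A-1->C; B-0->D; B-1->E; C-0->C; C-1->F; D-0->D; D-1->C; E-0->C; E-1->G; F-0->F; F-1->H; G-0->I; G-1->H; H-0->H; H-1->J; I-0->I; I-1->K; J-0->J; J-1->J; K-0->K; K-1->L; L-0->L; L-1->L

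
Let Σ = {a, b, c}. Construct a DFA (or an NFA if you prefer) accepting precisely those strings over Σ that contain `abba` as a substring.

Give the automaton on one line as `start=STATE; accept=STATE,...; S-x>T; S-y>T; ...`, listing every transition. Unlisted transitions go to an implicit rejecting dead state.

start=S0; accept=S4; S0-a>S1; S0-b>S0; S0-c>S0; S1-a>S1; S1-b>S2; S1-c>S0; S2-a>S1; S2-b>S3; S2-c>S0; S3-a>S4; S3-b>S0; S3-c>S0; S4-a>S4; S4-b>S4; S4-c>S4

States S0..S3 record the length of the longest prefix of `abba` that matches the current input suffix. Reaching S4 means `abba` has been seen, and we stay there forever. Accept from S4.
5 states suffice.
        a   b   c  
>  S0   S1  S0  S0 
   S1   S1  S2  S0 
   S2   S1  S3  S0 
   S3   S4  S0  S0 
 * S4   S4  S4  S4 
(> = start, * = accepting)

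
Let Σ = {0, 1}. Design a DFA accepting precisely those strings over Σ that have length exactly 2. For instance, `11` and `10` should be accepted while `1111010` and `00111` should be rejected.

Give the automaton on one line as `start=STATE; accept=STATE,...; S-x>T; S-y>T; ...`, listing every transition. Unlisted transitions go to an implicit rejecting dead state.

start=A; accept=C; A-0>B; A-1>B; B-0>C; B-1>C; C-0>D; C-1>D; D-0>D; D-1>D

Count input length up to 3: every symbol moves from A toward D, which means 'more than 2' and absorbs. Accept from {C}.
With 4 states:
       0  1 
>  A   B  B 
   B   C  C 
 * C   D  D 
   D   D  D 
(> = start, * = accepting)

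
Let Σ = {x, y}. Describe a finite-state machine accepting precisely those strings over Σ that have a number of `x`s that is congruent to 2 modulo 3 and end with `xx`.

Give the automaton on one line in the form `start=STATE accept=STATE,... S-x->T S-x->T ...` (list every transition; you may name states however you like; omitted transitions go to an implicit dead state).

start=S0 accept=S2 S0-x->S1 S0-y->S0 S1-x->S2 S1-y->S3 S2-x->S0 S2-y->S4 S3-x->S4 S3-y->S3 S4-x->S0 S4-y->S4

Handle the two conditions separately and then intersect. One (3 states) tracks the count of `x`s modulo 3; the other (3 states) tracks how much of the suffix `xx` has currently been matched. Each combined state is a pair, one component from each; accept when both components accept. Minimizing collapses redundant product states.
5 states suffice.
        x   y  
>  S0   S1  S0 
   S1   S2  S3 
 * S2   S0  S4 
   S3   S4  S3 
   S4   S0  S4 
(> = start, * = accepting)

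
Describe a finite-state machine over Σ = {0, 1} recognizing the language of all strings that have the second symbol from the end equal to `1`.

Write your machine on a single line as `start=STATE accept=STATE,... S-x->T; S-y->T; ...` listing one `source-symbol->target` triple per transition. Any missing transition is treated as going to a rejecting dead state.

Because acceptance depends on a position counted from the end, the machine has to buffer the most recent 2 symbols. Make each state the string of the last up-to-2 symbols read; on input `x` shift the window left and append `x`. Accept when the buffered window has length 2 and begins with `1`.
A 7-state machine:
        0   1  
>  q0   q1  q2 
   q1   q3  q4 
   q2   q5  q6 
   q3   q3  q4 
   q4   q5  q6 
 * q5   q3  q4 
 * q6   q5  q6 
(> = start, * = accepting)

start=q0; accept=q5,q6; q0-0->q1; q0-1->q2; q1-0->q3; q1-1->q4; q2-0->q5; q2-1->q6; q3-0->q3; q3-1->q4; q4-0->q5; q4-1->q6; q5-0->q3; q5-1->q4; q6-0->q5; q6-1->q6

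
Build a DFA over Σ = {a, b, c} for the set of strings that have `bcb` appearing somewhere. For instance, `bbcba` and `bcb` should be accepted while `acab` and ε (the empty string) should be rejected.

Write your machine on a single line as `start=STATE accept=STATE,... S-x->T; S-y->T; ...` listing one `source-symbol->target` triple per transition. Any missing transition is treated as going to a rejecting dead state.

Track how much of `bcb` has been matched so far: state q0 is no progress, q3 is the absorbing accept state reached once `bcb` has occurred. Intermediate states record partial matches; on a mismatch, fall back to the longest reusable overlap.
With 4 states:
        a   b   c  
>  q0   q0  q1  q0 
   q1   q0  q1  q2 
   q2   q0  q3  q0 
 * q3   q3  q3  q3 
(> = start, * = accepting)

start=q0; accept=q3; q0-a->q0; q0-b->q1; q0-c->q0; q1-a->q0; q1-b->q1; q1-c->q2; q2-a->q0; q2-b->q3; q2-c->q0; q3-a->q3; q3-b->q3; q3-c->q3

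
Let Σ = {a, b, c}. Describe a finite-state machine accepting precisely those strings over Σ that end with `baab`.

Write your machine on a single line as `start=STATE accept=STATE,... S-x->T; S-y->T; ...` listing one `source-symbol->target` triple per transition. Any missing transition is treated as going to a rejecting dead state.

start=s0; accept=s4; s0-a->s0; s0-b->s1; s0-c->s0; s1-a->s2; s1-b->s1; s1-c->s0; s2-a->s3; s2-b->s1; s2-c->s0; s3-a->s0; s3-b->s4; s3-c->s0; s4-a->s2; s4-b->s1; s4-c->s0

Remember how much of `baab` the current input suffix matches. State s0 means no match yet; s1 means the last symbol is `b`; s2 means the last 2 symbols are `ba`; s3 means the last 3 symbols are `baa`; s4 means the last 4 symbols are `baab`. Only s4 accepts. On a mismatch, fall back to the longest proper suffix that is still a prefix of `baab`.
With 5 states:
        a   b   c  
>  s0   s0  s1  s0 
   s1   s2  s1  s0 
   s2   s3  s1  s0 
   s3   s0  s4  s0 
 * s4   s2  s1  s0 
(> = start, * = accepting)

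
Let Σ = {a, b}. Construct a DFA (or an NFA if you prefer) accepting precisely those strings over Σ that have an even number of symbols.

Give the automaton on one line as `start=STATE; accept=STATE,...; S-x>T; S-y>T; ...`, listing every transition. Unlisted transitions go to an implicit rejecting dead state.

Only the length mod 2 matters, so use a 2-cycle: from any state, every input symbol moves to the next state, wrapping q1 back to q0. Mark q0 accepting.
A 2-state machine:
        a   b  
>* q0   q1  q1 
   q1   q0  q0 
(> = start, * = accepting)

start=q0; accept=q0; q0-a>q1; q0-b>q1; q1-a>q0; q1-b>q0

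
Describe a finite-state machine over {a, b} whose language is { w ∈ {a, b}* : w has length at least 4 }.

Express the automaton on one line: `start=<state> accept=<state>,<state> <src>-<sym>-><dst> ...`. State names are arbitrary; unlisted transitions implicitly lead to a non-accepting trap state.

We only need to distinguish lengths 0, 1, …, 4, and '>4'. Chain S0 → S1 → S2 → S3 → S4 → S5 on every symbol, with S5 looping. Accepting states: {S4, S5}.
With 6 states:
        a   b  
>  S0   S1  S1 
   S1   S2  S2 
   S2   S3  S3 
   S3   S4  S4 
 * S4   S5  S5 
 * S5   S5  S5 
(> = start, * = accepting)

start=S0 accept=S4,S5 S0-a->S1 S0-b->S1 S1-a->S2 S1-b->S2 S2-a->S3 S2-b->S3 S3-a->S4 S3-b->S4 S4-a->S5 S4-b->S5 S5-a->S5 S5-b->S5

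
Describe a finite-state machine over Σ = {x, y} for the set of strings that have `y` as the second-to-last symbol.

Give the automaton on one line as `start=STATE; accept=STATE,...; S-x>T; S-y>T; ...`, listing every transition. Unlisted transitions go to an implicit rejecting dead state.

A DFA must remember the last 2 symbols (since which symbol is second-to-last isn't known until the input ends). Use one state per possible window of the last ≤2 symbols; accept from those whose window starts with `y`.
        x   y  
>  q0   q1  q2 
   q1   q3  q4 
   q2   q5  q6 
   q3   q3  q4 
   q4   q5  q6 
 * q5   q3  q4 
 * q6   q5  q6 
(> = start, * = accepting)

start=q0; accept=q5,q6; q0-x>q1; q0-y>q2; q1-x>q3; q1-y>q4; q2-x>q5; q2-y>q6; q3-x>q3; q3-y>q4; q4-x>q5; q4-y>q6; q5-x>q3; q5-y>q4; q6-x>q5; q6-y>q6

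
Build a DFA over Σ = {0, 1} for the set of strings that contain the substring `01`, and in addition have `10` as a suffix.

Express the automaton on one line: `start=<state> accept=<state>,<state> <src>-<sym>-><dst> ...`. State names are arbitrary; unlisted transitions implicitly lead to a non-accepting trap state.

Run two small machines in parallel and take their product. The first has 3 states tracking whether and how much of `01` has been seen; the second has 3 states tracking how much of the suffix `10` has currently been matched. A product state is a pair (one from each), accepting exactly when both do. Minimizing collapses redundant product states.
A 4-state machine:
        0   1  
>  s0   s1  s0 
   s1   s1  s2 
   s2   s3  s2 
 * s3   s1  s2 
(> = start, * = accepting)

start=s0 accept=s3 s0-0->s1 s0-1->s0 s1-0->s1 s1-1->s2 s2-0->s3 s2-1->s2 s3-0->s1 s3-1->s2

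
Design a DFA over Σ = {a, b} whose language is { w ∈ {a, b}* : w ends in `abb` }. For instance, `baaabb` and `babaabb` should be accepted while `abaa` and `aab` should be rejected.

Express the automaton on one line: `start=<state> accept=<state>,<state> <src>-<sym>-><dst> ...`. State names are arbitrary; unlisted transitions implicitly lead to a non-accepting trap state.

start=s0 accept=s3 s0-a->s1 s0-b->s0 s1-a->s1 s1-b->s2 s2-a->s1 s2-b->s3 s3-a->s1 s3-b->s0

Let each state record the length of the longest suffix of the input read so far that is also a prefix of `abb`. s1 means the last symbol is `a`; s2 means the last 2 symbols are `ab`; s3 means the last 3 symbols are `abb`. Accept only at s3, where the string currently ends in `abb`.
With 4 states:
        a   b  
>  s0   s1  s0 
   s1   s1  s2 
   s2   s1  s3 
 * s3   s1  s0 
(> = start, * = accepting)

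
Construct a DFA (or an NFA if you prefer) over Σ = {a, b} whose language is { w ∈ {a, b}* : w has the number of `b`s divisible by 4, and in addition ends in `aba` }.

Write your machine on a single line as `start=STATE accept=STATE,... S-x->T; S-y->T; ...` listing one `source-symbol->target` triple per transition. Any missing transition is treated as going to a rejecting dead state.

Handle the two conditions separately and then intersect. The first has 4 states tracking the count of `b`s modulo 4; the second has 4 states tracking how much of the suffix `aba` has currently been matched. A product state is a pair (one from each), accepting exactly when both do. Equivalent product states are then merged.
        a   b  
>  q0   q0  q1 
   q1   q1  q2 
   q2   q2  q3 
   q3   q4  q0 
   q4   q4  q5 
   q5   q6  q1 
 * q6   q0  q1 
(> = start, * = accepting)

start=q0; accept=q6; q0-a->q0; q0-b->q1; q1-a->q1; q1-b->q2; q2-a->q2; q2-b->q3; q3-a->q4; q3-b->q0; q4-a->q4; q4-b->q5; q5-a->q6; q5-b->q1; q6-a->q0; q6-b->q1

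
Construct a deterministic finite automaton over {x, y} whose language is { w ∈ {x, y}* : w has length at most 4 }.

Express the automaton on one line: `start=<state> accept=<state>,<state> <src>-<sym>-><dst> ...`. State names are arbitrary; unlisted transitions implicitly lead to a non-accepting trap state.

start=S0 accept=S0,S1,S2,S3,S4 S0-x->S1 S0-y->S1 S1-x->S2 S1-y->S2 S2-x->S3 S2-y->S3 S3-x->S4 S3-y->S4 S4-x->S5 S4-y->S5 S5-x->S5 S5-y->S5

We only need to distinguish lengths 0, 1, …, 4, and '>4'. Chain S0 → S1 → S2 → S3 → S4 → S5 on every symbol, with S5 looping. Accepting states: {S0, S1, S2, S3, S4}.
6 states suffice.
        x   y  
>* S0   S1  S1 
 * S1   S2  S2 
 * S2   S3  S3 
 * S3   S4  S4 
 * S4   S5  S5 
   S5   S5  S5 
(> = start, * = accepting)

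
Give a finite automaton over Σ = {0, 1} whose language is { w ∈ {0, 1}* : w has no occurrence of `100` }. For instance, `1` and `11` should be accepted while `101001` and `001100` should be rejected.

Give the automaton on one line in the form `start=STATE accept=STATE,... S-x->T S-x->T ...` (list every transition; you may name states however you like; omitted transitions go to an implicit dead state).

start=A accept=A,B,C A-0->A A-1->B B-0->C B-1->B C-0->D C-1->B D-0->D D-1->D

Track partial matches of the forbidden pattern `100`. State D is a dead state reached once `100` has occurred; every other state accepts. A means no part of `100` is currently matched.
4 states suffice.
       0  1 
>* A   A  B 
 * B   C  B 
 * C   D  B 
   D   D  D 
(> = start, * = accepting)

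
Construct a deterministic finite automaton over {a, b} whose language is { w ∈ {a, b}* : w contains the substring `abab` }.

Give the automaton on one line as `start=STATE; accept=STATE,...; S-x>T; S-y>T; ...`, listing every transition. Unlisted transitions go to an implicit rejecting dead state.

start=S0; accept=S4; S0-a>S1; S0-b>S0; S1-a>S1; S1-b>S2; S2-a>S3; S2-b>S0; S3-a>S1; S3-b>S4; S4-a>S4; S4-b>S4

States S0..S3 record the length of the longest prefix of `abab` that matches the current input suffix. Reaching S4 means `abab` has been seen, and we stay there forever. Accept from S4.
5 states suffice.
        a   b  
>  S0   S1  S0 
   S1   S1  S2 
   S2   S3  S0 
   S3   S1  S4 
 * S4   S4  S4 
(> = start, * = accepting)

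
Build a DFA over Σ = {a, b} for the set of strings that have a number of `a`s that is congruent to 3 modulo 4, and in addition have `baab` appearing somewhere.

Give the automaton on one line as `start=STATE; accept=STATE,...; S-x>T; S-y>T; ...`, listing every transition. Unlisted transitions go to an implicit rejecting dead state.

Run two small machines in parallel and take their product. One (4 states) tracks the count of `a`s modulo 4; the other (5 states) tracks whether and how much of `baab` has been seen. Each combined state is a pair, one component from each; accept when both components accept.
20 states suffice.
          a    b  
>  S0     S1   S2 
   S1     S3   S4 
   S2     S5   S2 
   S3     S6   S7 
   S4     S8   S4 
   S5     S9   S4 
   S6     S0  S10 
   S7    S11   S7 
   S8    S12   S7 
   S9     S6  S13 
   S10   S14  S10 
   S11   S15  S10 
   S12    S0  S16 
   S13   S16  S13 
   S14   S17   S2 
   S15    S1  S18 
 * S16   S18  S16 
   S17    S3  S19 
   S18   S19  S18 
   S19   S13  S19 
(> = start, * = accepting)

start=S0; accept=S16; S0-a>S1; S0-b>S2; S1-a>S3; S1-b>S4; S2-a>S5; S2-b>S2; S3-a>S6; S3-b>S7; S4-a>S8; S4-b>S4; S5-a>S9; S5-b>S4; S6-a>S0; S6-b>S10; S7-a>S11; S7-b>S7; S8-a>S12; S8-b>S7; S9-a>S6; S9-b>S13; S10-a>S14; S10-b>S10; S11-a>S15; S11-b>S10; S12-a>S0; S12-b>S16; S13-a>S16; S13-b>S13; S14-a>S17; S14-b>S2; S15-a>S1; S15-b>S18; S16-a>S18; S16-b>S16; S17-a>S3; S17-b>S19; S18-a>S19; S18-b>S18; S19-a>S13; S19-b>S19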